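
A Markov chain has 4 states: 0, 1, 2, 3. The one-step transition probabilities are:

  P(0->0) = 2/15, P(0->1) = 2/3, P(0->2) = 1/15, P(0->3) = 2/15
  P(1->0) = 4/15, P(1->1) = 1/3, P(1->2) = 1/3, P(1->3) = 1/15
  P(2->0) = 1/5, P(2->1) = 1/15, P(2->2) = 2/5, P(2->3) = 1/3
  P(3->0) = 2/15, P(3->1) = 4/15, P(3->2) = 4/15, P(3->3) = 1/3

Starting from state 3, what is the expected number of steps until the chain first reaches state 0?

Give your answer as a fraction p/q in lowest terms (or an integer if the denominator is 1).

Let h_i = expected steps to first reach 0 from state i.
Boundary: h_0 = 0.
First-step equations for the other states:
  h_1 = 1 + 4/15*h_0 + 1/3*h_1 + 1/3*h_2 + 1/15*h_3
  h_2 = 1 + 1/5*h_0 + 1/15*h_1 + 2/5*h_2 + 1/3*h_3
  h_3 = 1 + 2/15*h_0 + 4/15*h_1 + 4/15*h_2 + 1/3*h_3

Substituting h_0 = 0 and rearranging gives the linear system (I - Q) h = 1:
  [2/3, -1/3, -1/15] . (h_1, h_2, h_3) = 1
  [-1/15, 3/5, -1/3] . (h_1, h_2, h_3) = 1
  [-4/15, -4/15, 2/3] . (h_1, h_2, h_3) = 1

Solving yields:
  h_1 = 79/17
  h_2 = 177/34
  h_3 = 185/34

Starting state is 3, so the expected hitting time is h_3 = 185/34.

Answer: 185/34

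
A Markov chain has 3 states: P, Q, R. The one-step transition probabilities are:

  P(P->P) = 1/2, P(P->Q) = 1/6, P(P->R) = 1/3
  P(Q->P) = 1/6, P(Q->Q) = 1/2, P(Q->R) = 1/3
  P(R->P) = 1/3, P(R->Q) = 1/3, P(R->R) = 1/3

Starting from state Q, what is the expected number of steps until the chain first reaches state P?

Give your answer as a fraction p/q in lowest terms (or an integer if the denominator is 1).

Answer: 9/2

Derivation:
Let h_i = expected steps to first reach P from state i.
Boundary: h_P = 0.
First-step equations for the other states:
  h_Q = 1 + 1/6*h_P + 1/2*h_Q + 1/3*h_R
  h_R = 1 + 1/3*h_P + 1/3*h_Q + 1/3*h_R

Substituting h_P = 0 and rearranging gives the linear system (I - Q) h = 1:
  [1/2, -1/3] . (h_Q, h_R) = 1
  [-1/3, 2/3] . (h_Q, h_R) = 1

Solving yields:
  h_Q = 9/2
  h_R = 15/4

Starting state is Q, so the expected hitting time is h_Q = 9/2.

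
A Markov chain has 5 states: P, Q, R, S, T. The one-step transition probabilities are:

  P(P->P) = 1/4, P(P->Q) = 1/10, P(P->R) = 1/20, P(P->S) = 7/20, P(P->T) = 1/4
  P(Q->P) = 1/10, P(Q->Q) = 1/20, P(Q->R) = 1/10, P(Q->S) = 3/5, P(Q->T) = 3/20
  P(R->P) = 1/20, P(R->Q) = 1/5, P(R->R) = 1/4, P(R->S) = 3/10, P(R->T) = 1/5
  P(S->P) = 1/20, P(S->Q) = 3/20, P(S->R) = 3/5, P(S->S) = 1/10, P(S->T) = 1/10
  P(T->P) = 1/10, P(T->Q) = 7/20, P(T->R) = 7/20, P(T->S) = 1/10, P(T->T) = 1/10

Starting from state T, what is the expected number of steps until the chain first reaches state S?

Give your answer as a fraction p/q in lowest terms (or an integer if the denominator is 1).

Answer: 186760/53159

Derivation:
Let h_i = expected steps to first reach S from state i.
Boundary: h_S = 0.
First-step equations for the other states:
  h_P = 1 + 1/4*h_P + 1/10*h_Q + 1/20*h_R + 7/20*h_S + 1/4*h_T
  h_Q = 1 + 1/10*h_P + 1/20*h_Q + 1/10*h_R + 3/5*h_S + 3/20*h_T
  h_R = 1 + 1/20*h_P + 1/5*h_Q + 1/4*h_R + 3/10*h_S + 1/5*h_T
  h_T = 1 + 1/10*h_P + 7/20*h_Q + 7/20*h_R + 1/10*h_S + 1/10*h_T

Substituting h_S = 0 and rearranging gives the linear system (I - Q) h = 1:
  [3/4, -1/10, -1/20, -1/4] . (h_P, h_Q, h_R, h_T) = 1
  [-1/10, 19/20, -1/10, -3/20] . (h_P, h_Q, h_R, h_T) = 1
  [-1/20, -1/5, 3/4, -1/5] . (h_P, h_Q, h_R, h_T) = 1
  [-1/10, -7/20, -7/20, 9/10] . (h_P, h_Q, h_R, h_T) = 1

Solving yields:
  h_P = 159940/53159
  h_Q = 119460/53159
  h_R = 9600/3127
  h_T = 186760/53159

Starting state is T, so the expected hitting time is h_T = 186760/53159.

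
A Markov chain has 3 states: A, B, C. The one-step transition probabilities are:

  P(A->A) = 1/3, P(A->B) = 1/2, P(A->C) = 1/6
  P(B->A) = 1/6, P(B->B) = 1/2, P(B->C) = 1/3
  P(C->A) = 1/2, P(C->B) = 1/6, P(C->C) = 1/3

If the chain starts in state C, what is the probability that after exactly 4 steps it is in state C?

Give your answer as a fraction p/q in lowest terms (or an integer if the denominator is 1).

Answer: 365/1296

Derivation:
Computing P^4 by repeated multiplication:
P^1 =
  A: [1/3, 1/2, 1/6]
  B: [1/6, 1/2, 1/3]
  C: [1/2, 1/6, 1/3]
P^2 =
  A: [5/18, 4/9, 5/18]
  B: [11/36, 7/18, 11/36]
  C: [13/36, 7/18, 1/4]
P^3 =
  A: [11/36, 11/27, 31/108]
  B: [23/72, 43/108, 61/216]
  C: [67/216, 5/12, 59/216]
P^4 =
  A: [203/648, 131/324, 61/216]
  B: [407/1296, 263/648, 121/432]
  C: [401/1296, 265/648, 365/1296]

(P^4)[C -> C] = 365/1296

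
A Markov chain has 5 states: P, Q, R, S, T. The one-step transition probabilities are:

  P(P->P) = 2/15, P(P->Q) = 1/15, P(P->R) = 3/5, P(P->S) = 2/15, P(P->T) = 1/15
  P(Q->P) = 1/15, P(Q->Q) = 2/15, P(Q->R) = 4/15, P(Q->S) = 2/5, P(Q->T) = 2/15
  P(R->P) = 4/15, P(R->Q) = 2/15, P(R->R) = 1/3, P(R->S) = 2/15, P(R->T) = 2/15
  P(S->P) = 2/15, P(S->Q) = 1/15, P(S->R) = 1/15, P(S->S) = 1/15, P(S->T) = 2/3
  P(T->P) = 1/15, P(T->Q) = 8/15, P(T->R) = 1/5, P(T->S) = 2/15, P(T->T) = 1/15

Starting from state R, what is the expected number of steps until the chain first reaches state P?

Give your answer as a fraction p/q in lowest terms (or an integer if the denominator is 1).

Let h_i = expected steps to first reach P from state i.
Boundary: h_P = 0.
First-step equations for the other states:
  h_Q = 1 + 1/15*h_P + 2/15*h_Q + 4/15*h_R + 2/5*h_S + 2/15*h_T
  h_R = 1 + 4/15*h_P + 2/15*h_Q + 1/3*h_R + 2/15*h_S + 2/15*h_T
  h_S = 1 + 2/15*h_P + 1/15*h_Q + 1/15*h_R + 1/15*h_S + 2/3*h_T
  h_T = 1 + 1/15*h_P + 8/15*h_Q + 1/5*h_R + 2/15*h_S + 1/15*h_T

Substituting h_P = 0 and rearranging gives the linear system (I - Q) h = 1:
  [13/15, -4/15, -2/5, -2/15] . (h_Q, h_R, h_S, h_T) = 1
  [-2/15, 2/3, -2/15, -2/15] . (h_Q, h_R, h_S, h_T) = 1
  [-1/15, -1/15, 14/15, -2/3] . (h_Q, h_R, h_S, h_T) = 1
  [-8/15, -1/5, -2/15, 14/15] . (h_Q, h_R, h_S, h_T) = 1

Solving yields:
  h_Q = 980/123
  h_R = 2320/369
  h_S = 2905/369
  h_T = 5975/738

Starting state is R, so the expected hitting time is h_R = 2320/369.

Answer: 2320/369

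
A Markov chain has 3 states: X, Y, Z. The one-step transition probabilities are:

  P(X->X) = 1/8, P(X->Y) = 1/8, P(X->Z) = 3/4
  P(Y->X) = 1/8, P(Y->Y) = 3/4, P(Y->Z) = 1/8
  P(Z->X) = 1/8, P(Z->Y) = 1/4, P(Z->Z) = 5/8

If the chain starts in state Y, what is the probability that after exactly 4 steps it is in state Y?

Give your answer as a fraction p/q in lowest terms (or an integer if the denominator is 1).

Computing P^4 by repeated multiplication:
P^1 =
  X: [1/8, 1/8, 3/4]
  Y: [1/8, 3/4, 1/8]
  Z: [1/8, 1/4, 5/8]
P^2 =
  X: [1/8, 19/64, 37/64]
  Y: [1/8, 39/64, 17/64]
  Z: [1/8, 23/64, 33/64]
P^3 =
  X: [1/8, 49/128, 63/128]
  Y: [1/8, 69/128, 43/128]
  Z: [1/8, 53/128, 59/128]
P^4 =
  X: [1/8, 109/256, 115/256]
  Y: [1/8, 129/256, 95/256]
  Z: [1/8, 113/256, 111/256]

(P^4)[Y -> Y] = 129/256

Answer: 129/256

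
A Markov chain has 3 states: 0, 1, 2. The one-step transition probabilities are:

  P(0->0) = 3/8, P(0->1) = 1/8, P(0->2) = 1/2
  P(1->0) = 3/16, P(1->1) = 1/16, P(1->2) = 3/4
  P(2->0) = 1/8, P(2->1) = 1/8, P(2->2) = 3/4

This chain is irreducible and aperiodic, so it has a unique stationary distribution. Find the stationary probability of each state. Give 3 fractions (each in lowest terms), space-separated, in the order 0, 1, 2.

Answer: 3/17 2/17 12/17

Derivation:
The stationary distribution satisfies pi = pi * P, i.e.:
  pi_0 = 3/8*pi_0 + 3/16*pi_1 + 1/8*pi_2
  pi_1 = 1/8*pi_0 + 1/16*pi_1 + 1/8*pi_2
  pi_2 = 1/2*pi_0 + 3/4*pi_1 + 3/4*pi_2
with normalization: pi_0 + pi_1 + pi_2 = 1.

Using the first 2 balance equations plus normalization, the linear system A*pi = b is:
  [-5/8, 3/16, 1/8] . pi = 0
  [1/8, -15/16, 1/8] . pi = 0
  [1, 1, 1] . pi = 1

Solving yields:
  pi_0 = 3/17
  pi_1 = 2/17
  pi_2 = 12/17

Verification (pi * P):
  3/17*3/8 + 2/17*3/16 + 12/17*1/8 = 3/17 = pi_0  (ok)
  3/17*1/8 + 2/17*1/16 + 12/17*1/8 = 2/17 = pi_1  (ok)
  3/17*1/2 + 2/17*3/4 + 12/17*3/4 = 12/17 = pi_2  (ok)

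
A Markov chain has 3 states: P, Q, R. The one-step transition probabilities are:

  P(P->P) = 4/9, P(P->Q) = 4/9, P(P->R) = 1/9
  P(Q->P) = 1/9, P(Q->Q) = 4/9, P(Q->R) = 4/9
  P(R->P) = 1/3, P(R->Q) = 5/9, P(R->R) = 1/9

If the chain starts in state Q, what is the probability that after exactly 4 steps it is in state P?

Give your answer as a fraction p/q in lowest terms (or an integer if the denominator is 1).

Answer: 560/2187

Derivation:
Computing P^4 by repeated multiplication:
P^1 =
  P: [4/9, 4/9, 1/9]
  Q: [1/9, 4/9, 4/9]
  R: [1/3, 5/9, 1/9]
P^2 =
  P: [23/81, 37/81, 7/27]
  Q: [20/81, 40/81, 7/27]
  R: [20/81, 37/81, 8/27]
P^3 =
  P: [64/243, 115/243, 64/243]
  Q: [61/243, 115/243, 67/243]
  R: [7/27, 116/243, 64/243]
P^4 =
  P: [563/2187, 1036/2187, 196/729]
  Q: [560/2187, 1039/2187, 196/729]
  R: [560/2187, 1036/2187, 197/729]

(P^4)[Q -> P] = 560/2187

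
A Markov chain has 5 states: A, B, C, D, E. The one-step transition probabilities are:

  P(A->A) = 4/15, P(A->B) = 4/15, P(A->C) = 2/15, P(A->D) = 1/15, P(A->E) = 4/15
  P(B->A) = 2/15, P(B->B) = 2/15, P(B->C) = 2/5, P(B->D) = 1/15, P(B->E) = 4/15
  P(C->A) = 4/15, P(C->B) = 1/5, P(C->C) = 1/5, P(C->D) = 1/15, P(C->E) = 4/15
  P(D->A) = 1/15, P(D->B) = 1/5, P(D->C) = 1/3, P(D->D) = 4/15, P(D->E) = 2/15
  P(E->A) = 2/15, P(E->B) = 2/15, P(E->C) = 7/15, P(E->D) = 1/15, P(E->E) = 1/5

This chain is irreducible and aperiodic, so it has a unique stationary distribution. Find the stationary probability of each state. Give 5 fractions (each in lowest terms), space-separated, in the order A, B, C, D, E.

Answer: 749/3872 4289/23232 6947/23232 1/12 23/96

Derivation:
The stationary distribution satisfies pi = pi * P, i.e.:
  pi_A = 4/15*pi_A + 2/15*pi_B + 4/15*pi_C + 1/15*pi_D + 2/15*pi_E
  pi_B = 4/15*pi_A + 2/15*pi_B + 1/5*pi_C + 1/5*pi_D + 2/15*pi_E
  pi_C = 2/15*pi_A + 2/5*pi_B + 1/5*pi_C + 1/3*pi_D + 7/15*pi_E
  pi_D = 1/15*pi_A + 1/15*pi_B + 1/15*pi_C + 4/15*pi_D + 1/15*pi_E
  pi_E = 4/15*pi_A + 4/15*pi_B + 4/15*pi_C + 2/15*pi_D + 1/5*pi_E
with normalization: pi_A + pi_B + pi_C + pi_D + pi_E = 1.

Using the first 4 balance equations plus normalization, the linear system A*pi = b is:
  [-11/15, 2/15, 4/15, 1/15, 2/15] . pi = 0
  [4/15, -13/15, 1/5, 1/5, 2/15] . pi = 0
  [2/15, 2/5, -4/5, 1/3, 7/15] . pi = 0
  [1/15, 1/15, 1/15, -11/15, 1/15] . pi = 0
  [1, 1, 1, 1, 1] . pi = 1

Solving yields:
  pi_A = 749/3872
  pi_B = 4289/23232
  pi_C = 6947/23232
  pi_D = 1/12
  pi_E = 23/96

Verification (pi * P):
  749/3872*4/15 + 4289/23232*2/15 + 6947/23232*4/15 + 1/12*1/15 + 23/96*2/15 = 749/3872 = pi_A  (ok)
  749/3872*4/15 + 4289/23232*2/15 + 6947/23232*1/5 + 1/12*1/5 + 23/96*2/15 = 4289/23232 = pi_B  (ok)
  749/3872*2/15 + 4289/23232*2/5 + 6947/23232*1/5 + 1/12*1/3 + 23/96*7/15 = 6947/23232 = pi_C  (ok)
  749/3872*1/15 + 4289/23232*1/15 + 6947/23232*1/15 + 1/12*4/15 + 23/96*1/15 = 1/12 = pi_D  (ok)
  749/3872*4/15 + 4289/23232*4/15 + 6947/23232*4/15 + 1/12*2/15 + 23/96*1/5 = 23/96 = pi_E  (ok)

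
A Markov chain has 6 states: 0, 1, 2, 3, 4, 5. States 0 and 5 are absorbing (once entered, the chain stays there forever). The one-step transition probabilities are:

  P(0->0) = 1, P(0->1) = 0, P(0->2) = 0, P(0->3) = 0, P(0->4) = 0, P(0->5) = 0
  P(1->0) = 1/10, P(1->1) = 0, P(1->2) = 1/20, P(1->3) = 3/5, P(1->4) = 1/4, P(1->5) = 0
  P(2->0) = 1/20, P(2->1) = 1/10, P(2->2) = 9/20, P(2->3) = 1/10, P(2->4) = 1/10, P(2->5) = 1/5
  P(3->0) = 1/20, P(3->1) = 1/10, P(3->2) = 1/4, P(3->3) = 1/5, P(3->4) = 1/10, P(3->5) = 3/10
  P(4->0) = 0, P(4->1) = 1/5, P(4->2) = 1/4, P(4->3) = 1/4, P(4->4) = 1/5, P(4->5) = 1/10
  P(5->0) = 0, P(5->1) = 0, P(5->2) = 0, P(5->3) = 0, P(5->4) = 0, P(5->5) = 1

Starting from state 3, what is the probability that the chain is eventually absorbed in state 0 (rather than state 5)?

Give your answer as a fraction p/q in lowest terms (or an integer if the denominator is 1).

Answer: 304/1645

Derivation:
Let a_i = P(absorbed in 0 | start in state i).
Boundary conditions: a_0 = 1, a_5 = 0.
For each transient state i, a_i = sum_j P(i->j) * a_j:
  a_1 = 1/10*a_0 + 0*a_1 + 1/20*a_2 + 3/5*a_3 + 1/4*a_4 + 0*a_5
  a_2 = 1/20*a_0 + 1/10*a_1 + 9/20*a_2 + 1/10*a_3 + 1/10*a_4 + 1/5*a_5
  a_3 = 1/20*a_0 + 1/10*a_1 + 1/4*a_2 + 1/5*a_3 + 1/10*a_4 + 3/10*a_5
  a_4 = 0*a_0 + 1/5*a_1 + 1/4*a_2 + 1/4*a_3 + 1/5*a_4 + 1/10*a_5

Substituting a_0 = 1 and a_5 = 0, rearrange to (I - Q) a = r where r[i] = P(i -> 0):
  [1, -1/20, -3/5, -1/4] . (a_1, a_2, a_3, a_4) = 1/10
  [-1/10, 11/20, -1/10, -1/10] . (a_1, a_2, a_3, a_4) = 1/20
  [-1/10, -1/4, 4/5, -1/10] . (a_1, a_2, a_3, a_4) = 1/20
  [-1/5, -1/4, -1/4, 4/5] . (a_1, a_2, a_3, a_4) = 0

Solving yields:
  a_1 = 4421/16450
  a_2 = 342/1645
  a_3 = 304/1645
  a_4 = 1562/8225

Starting state is 3, so the absorption probability is a_3 = 304/1645.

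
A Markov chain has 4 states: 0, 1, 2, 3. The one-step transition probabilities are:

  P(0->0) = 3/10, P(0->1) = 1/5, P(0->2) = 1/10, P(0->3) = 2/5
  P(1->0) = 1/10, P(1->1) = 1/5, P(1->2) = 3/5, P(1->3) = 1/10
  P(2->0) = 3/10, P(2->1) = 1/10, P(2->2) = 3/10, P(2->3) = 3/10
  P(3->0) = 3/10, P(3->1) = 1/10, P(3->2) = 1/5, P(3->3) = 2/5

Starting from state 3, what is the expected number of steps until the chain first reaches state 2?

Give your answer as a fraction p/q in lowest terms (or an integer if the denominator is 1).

Let h_i = expected steps to first reach 2 from state i.
Boundary: h_2 = 0.
First-step equations for the other states:
  h_0 = 1 + 3/10*h_0 + 1/5*h_1 + 1/10*h_2 + 2/5*h_3
  h_1 = 1 + 1/10*h_0 + 1/5*h_1 + 3/5*h_2 + 1/10*h_3
  h_3 = 1 + 3/10*h_0 + 1/10*h_1 + 1/5*h_2 + 2/5*h_3

Substituting h_2 = 0 and rearranging gives the linear system (I - Q) h = 1:
  [7/10, -1/5, -2/5] . (h_0, h_1, h_3) = 1
  [-1/10, 4/5, -1/10] . (h_0, h_1, h_3) = 1
  [-3/10, -1/10, 3/5] . (h_0, h_1, h_3) = 1

Solving yields:
  h_0 = 970/211
  h_1 = 500/211
  h_3 = 920/211

Starting state is 3, so the expected hitting time is h_3 = 920/211.

Answer: 920/211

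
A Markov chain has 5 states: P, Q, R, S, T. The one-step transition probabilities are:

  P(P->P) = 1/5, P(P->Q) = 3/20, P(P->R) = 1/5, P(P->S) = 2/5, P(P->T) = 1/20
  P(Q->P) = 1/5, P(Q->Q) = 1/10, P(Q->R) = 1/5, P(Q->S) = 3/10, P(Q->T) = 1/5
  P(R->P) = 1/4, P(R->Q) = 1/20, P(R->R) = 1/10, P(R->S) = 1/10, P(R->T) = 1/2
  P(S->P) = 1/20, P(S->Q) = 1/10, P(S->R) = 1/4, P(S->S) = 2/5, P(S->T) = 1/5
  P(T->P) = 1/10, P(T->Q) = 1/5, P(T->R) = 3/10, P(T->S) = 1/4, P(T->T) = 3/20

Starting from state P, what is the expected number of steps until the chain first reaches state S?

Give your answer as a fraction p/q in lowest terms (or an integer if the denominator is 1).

Let h_i = expected steps to first reach S from state i.
Boundary: h_S = 0.
First-step equations for the other states:
  h_P = 1 + 1/5*h_P + 3/20*h_Q + 1/5*h_R + 2/5*h_S + 1/20*h_T
  h_Q = 1 + 1/5*h_P + 1/10*h_Q + 1/5*h_R + 3/10*h_S + 1/5*h_T
  h_R = 1 + 1/4*h_P + 1/20*h_Q + 1/10*h_R + 1/10*h_S + 1/2*h_T
  h_T = 1 + 1/10*h_P + 1/5*h_Q + 3/10*h_R + 1/4*h_S + 3/20*h_T

Substituting h_S = 0 and rearranging gives the linear system (I - Q) h = 1:
  [4/5, -3/20, -1/5, -1/20] . (h_P, h_Q, h_R, h_T) = 1
  [-1/5, 9/10, -1/5, -1/5] . (h_P, h_Q, h_R, h_T) = 1
  [-1/4, -1/20, 9/10, -1/2] . (h_P, h_Q, h_R, h_T) = 1
  [-1/10, -1/5, -3/10, 17/20] . (h_P, h_Q, h_R, h_T) = 1

Solving yields:
  h_P = 2190/659
  h_Q = 2465/659
  h_R = 5905/1318
  h_T = 2655/659

Starting state is P, so the expected hitting time is h_P = 2190/659.

Answer: 2190/659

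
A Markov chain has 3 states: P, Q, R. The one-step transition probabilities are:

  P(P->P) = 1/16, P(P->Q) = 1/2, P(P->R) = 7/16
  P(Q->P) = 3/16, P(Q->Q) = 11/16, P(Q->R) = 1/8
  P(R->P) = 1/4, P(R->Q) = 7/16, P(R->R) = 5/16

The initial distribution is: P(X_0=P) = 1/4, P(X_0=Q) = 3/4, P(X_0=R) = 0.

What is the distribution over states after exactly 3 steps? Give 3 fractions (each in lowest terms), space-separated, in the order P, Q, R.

Propagating the distribution step by step (d_{t+1} = d_t * P):
d_0 = (P=1/4, Q=3/4, R=0)
  d_1[P] = 1/4*1/16 + 3/4*3/16 + 0*1/4 = 5/32
  d_1[Q] = 1/4*1/2 + 3/4*11/16 + 0*7/16 = 41/64
  d_1[R] = 1/4*7/16 + 3/4*1/8 + 0*5/16 = 13/64
d_1 = (P=5/32, Q=41/64, R=13/64)
  d_2[P] = 5/32*1/16 + 41/64*3/16 + 13/64*1/4 = 185/1024
  d_2[Q] = 5/32*1/2 + 41/64*11/16 + 13/64*7/16 = 311/512
  d_2[R] = 5/32*7/16 + 41/64*1/8 + 13/64*5/16 = 217/1024
d_2 = (P=185/1024, Q=311/512, R=217/1024)
  d_3[P] = 185/1024*1/16 + 311/512*3/16 + 217/1024*1/4 = 2919/16384
  d_3[Q] = 185/1024*1/2 + 311/512*11/16 + 217/1024*7/16 = 9841/16384
  d_3[R] = 185/1024*7/16 + 311/512*1/8 + 217/1024*5/16 = 453/2048
d_3 = (P=2919/16384, Q=9841/16384, R=453/2048)

Answer: 2919/16384 9841/16384 453/2048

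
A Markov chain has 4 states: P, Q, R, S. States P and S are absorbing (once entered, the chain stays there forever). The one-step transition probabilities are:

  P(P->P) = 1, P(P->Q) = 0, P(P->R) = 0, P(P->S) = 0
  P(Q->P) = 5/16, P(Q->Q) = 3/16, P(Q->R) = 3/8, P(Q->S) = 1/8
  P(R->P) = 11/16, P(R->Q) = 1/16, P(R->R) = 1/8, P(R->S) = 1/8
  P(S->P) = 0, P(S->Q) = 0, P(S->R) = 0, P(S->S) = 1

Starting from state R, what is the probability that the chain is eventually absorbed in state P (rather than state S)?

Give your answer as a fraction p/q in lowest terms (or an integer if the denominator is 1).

Let a_i = P(absorbed in P | start in state i).
Boundary conditions: a_P = 1, a_S = 0.
For each transient state i, a_i = sum_j P(i->j) * a_j:
  a_Q = 5/16*a_P + 3/16*a_Q + 3/8*a_R + 1/8*a_S
  a_R = 11/16*a_P + 1/16*a_Q + 1/8*a_R + 1/8*a_S

Substituting a_P = 1 and a_S = 0, rearrange to (I - Q) a = r where r[i] = P(i -> P):
  [13/16, -3/8] . (a_Q, a_R) = 5/16
  [-1/16, 7/8] . (a_Q, a_R) = 11/16

Solving yields:
  a_Q = 17/22
  a_R = 37/44

Starting state is R, so the absorption probability is a_R = 37/44.

Answer: 37/44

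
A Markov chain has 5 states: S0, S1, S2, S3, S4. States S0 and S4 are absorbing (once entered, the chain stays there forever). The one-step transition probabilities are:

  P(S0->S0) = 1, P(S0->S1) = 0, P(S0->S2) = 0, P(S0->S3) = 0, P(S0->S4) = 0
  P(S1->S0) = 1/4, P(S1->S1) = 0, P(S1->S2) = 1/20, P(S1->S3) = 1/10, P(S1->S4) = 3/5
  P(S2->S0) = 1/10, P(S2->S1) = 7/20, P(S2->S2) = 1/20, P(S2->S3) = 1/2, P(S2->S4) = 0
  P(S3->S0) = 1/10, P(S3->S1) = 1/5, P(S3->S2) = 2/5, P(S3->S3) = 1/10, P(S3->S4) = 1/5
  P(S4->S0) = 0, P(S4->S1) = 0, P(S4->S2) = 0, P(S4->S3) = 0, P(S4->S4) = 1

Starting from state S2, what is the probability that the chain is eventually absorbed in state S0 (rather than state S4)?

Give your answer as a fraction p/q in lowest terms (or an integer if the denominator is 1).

Let a_i = P(absorbed in S0 | start in state i).
Boundary conditions: a_S0 = 1, a_S4 = 0.
For each transient state i, a_i = sum_j P(i->j) * a_j:
  a_S1 = 1/4*a_S0 + 0*a_S1 + 1/20*a_S2 + 1/10*a_S3 + 3/5*a_S4
  a_S2 = 1/10*a_S0 + 7/20*a_S1 + 1/20*a_S2 + 1/2*a_S3 + 0*a_S4
  a_S3 = 1/10*a_S0 + 1/5*a_S1 + 2/5*a_S2 + 1/10*a_S3 + 1/5*a_S4

Substituting a_S0 = 1 and a_S4 = 0, rearrange to (I - Q) a = r where r[i] = P(i -> S0):
  [1, -1/20, -1/10] . (a_S1, a_S2, a_S3) = 1/4
  [-7/20, 19/20, -1/2] . (a_S1, a_S2, a_S3) = 1/10
  [-1/5, -2/5, 9/10] . (a_S1, a_S2, a_S3) = 1/10

Solving yields:
  a_S1 = 737/2405
  a_S2 = 981/2405
  a_S3 = 867/2405

Starting state is S2, so the absorption probability is a_S2 = 981/2405.

Answer: 981/2405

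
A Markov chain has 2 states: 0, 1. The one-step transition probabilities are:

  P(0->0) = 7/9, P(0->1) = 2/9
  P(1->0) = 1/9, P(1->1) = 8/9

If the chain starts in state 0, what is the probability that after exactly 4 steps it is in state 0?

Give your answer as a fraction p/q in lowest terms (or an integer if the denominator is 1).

Computing P^4 by repeated multiplication:
P^1 =
  0: [7/9, 2/9]
  1: [1/9, 8/9]
P^2 =
  0: [17/27, 10/27]
  1: [5/27, 22/27]
P^3 =
  0: [43/81, 38/81]
  1: [19/81, 62/81]
P^4 =
  0: [113/243, 130/243]
  1: [65/243, 178/243]

(P^4)[0 -> 0] = 113/243

Answer: 113/243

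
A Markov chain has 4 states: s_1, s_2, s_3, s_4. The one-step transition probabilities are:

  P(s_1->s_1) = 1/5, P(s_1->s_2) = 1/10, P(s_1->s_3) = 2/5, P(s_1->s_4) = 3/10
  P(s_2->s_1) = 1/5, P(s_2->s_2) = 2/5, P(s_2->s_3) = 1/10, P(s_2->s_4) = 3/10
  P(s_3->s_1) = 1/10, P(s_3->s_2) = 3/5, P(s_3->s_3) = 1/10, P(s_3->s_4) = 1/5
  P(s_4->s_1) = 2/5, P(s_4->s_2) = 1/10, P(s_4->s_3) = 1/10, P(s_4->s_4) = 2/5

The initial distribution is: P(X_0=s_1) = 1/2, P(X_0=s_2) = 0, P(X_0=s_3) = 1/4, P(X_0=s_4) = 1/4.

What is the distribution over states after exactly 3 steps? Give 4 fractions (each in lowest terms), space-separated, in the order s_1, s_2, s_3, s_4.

Propagating the distribution step by step (d_{t+1} = d_t * P):
d_0 = (s_1=1/2, s_2=0, s_3=1/4, s_4=1/4)
  d_1[s_1] = 1/2*1/5 + 0*1/5 + 1/4*1/10 + 1/4*2/5 = 9/40
  d_1[s_2] = 1/2*1/10 + 0*2/5 + 1/4*3/5 + 1/4*1/10 = 9/40
  d_1[s_3] = 1/2*2/5 + 0*1/10 + 1/4*1/10 + 1/4*1/10 = 1/4
  d_1[s_4] = 1/2*3/10 + 0*3/10 + 1/4*1/5 + 1/4*2/5 = 3/10
d_1 = (s_1=9/40, s_2=9/40, s_3=1/4, s_4=3/10)
  d_2[s_1] = 9/40*1/5 + 9/40*1/5 + 1/4*1/10 + 3/10*2/5 = 47/200
  d_2[s_2] = 9/40*1/10 + 9/40*2/5 + 1/4*3/5 + 3/10*1/10 = 117/400
  d_2[s_3] = 9/40*2/5 + 9/40*1/10 + 1/4*1/10 + 3/10*1/10 = 67/400
  d_2[s_4] = 9/40*3/10 + 9/40*3/10 + 1/4*1/5 + 3/10*2/5 = 61/200
d_2 = (s_1=47/200, s_2=117/400, s_3=67/400, s_4=61/200)
  d_3[s_1] = 47/200*1/5 + 117/400*1/5 + 67/400*1/10 + 61/200*2/5 = 977/4000
  d_3[s_2] = 47/200*1/10 + 117/400*2/5 + 67/400*3/5 + 61/200*1/10 = 543/2000
  d_3[s_3] = 47/200*2/5 + 117/400*1/10 + 67/400*1/10 + 61/200*1/10 = 341/2000
  d_3[s_4] = 47/200*3/10 + 117/400*3/10 + 67/400*1/5 + 61/200*2/5 = 251/800
d_3 = (s_1=977/4000, s_2=543/2000, s_3=341/2000, s_4=251/800)

Answer: 977/4000 543/2000 341/2000 251/800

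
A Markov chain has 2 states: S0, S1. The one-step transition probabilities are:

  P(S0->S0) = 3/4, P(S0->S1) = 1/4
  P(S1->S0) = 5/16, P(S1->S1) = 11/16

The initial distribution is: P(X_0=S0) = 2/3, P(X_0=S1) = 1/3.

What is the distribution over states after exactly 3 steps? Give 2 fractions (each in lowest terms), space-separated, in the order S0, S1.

Answer: 6941/12288 5347/12288

Derivation:
Propagating the distribution step by step (d_{t+1} = d_t * P):
d_0 = (S0=2/3, S1=1/3)
  d_1[S0] = 2/3*3/4 + 1/3*5/16 = 29/48
  d_1[S1] = 2/3*1/4 + 1/3*11/16 = 19/48
d_1 = (S0=29/48, S1=19/48)
  d_2[S0] = 29/48*3/4 + 19/48*5/16 = 443/768
  d_2[S1] = 29/48*1/4 + 19/48*11/16 = 325/768
d_2 = (S0=443/768, S1=325/768)
  d_3[S0] = 443/768*3/4 + 325/768*5/16 = 6941/12288
  d_3[S1] = 443/768*1/4 + 325/768*11/16 = 5347/12288
d_3 = (S0=6941/12288, S1=5347/12288)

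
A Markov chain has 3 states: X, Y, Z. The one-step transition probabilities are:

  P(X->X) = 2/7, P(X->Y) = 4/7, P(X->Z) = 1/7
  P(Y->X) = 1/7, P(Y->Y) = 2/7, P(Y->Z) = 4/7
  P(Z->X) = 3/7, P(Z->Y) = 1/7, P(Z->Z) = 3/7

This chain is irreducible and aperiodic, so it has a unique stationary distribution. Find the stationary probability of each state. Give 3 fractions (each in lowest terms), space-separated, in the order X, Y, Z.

The stationary distribution satisfies pi = pi * P, i.e.:
  pi_X = 2/7*pi_X + 1/7*pi_Y + 3/7*pi_Z
  pi_Y = 4/7*pi_X + 2/7*pi_Y + 1/7*pi_Z
  pi_Z = 1/7*pi_X + 4/7*pi_Y + 3/7*pi_Z
with normalization: pi_X + pi_Y + pi_Z = 1.

Using the first 2 balance equations plus normalization, the linear system A*pi = b is:
  [-5/7, 1/7, 3/7] . pi = 0
  [4/7, -5/7, 1/7] . pi = 0
  [1, 1, 1] . pi = 1

Solving yields:
  pi_X = 8/27
  pi_Y = 17/54
  pi_Z = 7/18

Verification (pi * P):
  8/27*2/7 + 17/54*1/7 + 7/18*3/7 = 8/27 = pi_X  (ok)
  8/27*4/7 + 17/54*2/7 + 7/18*1/7 = 17/54 = pi_Y  (ok)
  8/27*1/7 + 17/54*4/7 + 7/18*3/7 = 7/18 = pi_Z  (ok)

Answer: 8/27 17/54 7/18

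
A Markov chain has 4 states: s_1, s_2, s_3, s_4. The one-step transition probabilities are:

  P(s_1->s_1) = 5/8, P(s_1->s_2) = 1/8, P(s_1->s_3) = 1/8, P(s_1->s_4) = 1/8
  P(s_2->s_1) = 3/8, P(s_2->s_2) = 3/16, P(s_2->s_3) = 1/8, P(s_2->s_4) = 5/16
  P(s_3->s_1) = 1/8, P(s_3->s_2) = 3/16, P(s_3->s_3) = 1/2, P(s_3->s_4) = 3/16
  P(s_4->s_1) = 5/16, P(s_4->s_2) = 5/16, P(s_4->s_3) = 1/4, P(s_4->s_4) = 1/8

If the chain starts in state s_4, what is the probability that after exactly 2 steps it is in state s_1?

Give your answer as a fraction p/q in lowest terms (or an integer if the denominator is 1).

Computing P^2 by repeated multiplication:
P^1 =
  s_1: [5/8, 1/8, 1/8, 1/8]
  s_2: [3/8, 3/16, 1/8, 5/16]
  s_3: [1/8, 3/16, 1/2, 3/16]
  s_4: [5/16, 5/16, 1/4, 1/8]
P^2 =
  s_1: [63/128, 21/128, 3/16, 5/32]
  s_2: [107/256, 13/64, 27/128, 43/256]
  s_3: [69/256, 13/64, 43/128, 49/256]
  s_4: [49/128, 47/256, 15/64, 51/256]

(P^2)[s_4 -> s_1] = 49/128

Answer: 49/128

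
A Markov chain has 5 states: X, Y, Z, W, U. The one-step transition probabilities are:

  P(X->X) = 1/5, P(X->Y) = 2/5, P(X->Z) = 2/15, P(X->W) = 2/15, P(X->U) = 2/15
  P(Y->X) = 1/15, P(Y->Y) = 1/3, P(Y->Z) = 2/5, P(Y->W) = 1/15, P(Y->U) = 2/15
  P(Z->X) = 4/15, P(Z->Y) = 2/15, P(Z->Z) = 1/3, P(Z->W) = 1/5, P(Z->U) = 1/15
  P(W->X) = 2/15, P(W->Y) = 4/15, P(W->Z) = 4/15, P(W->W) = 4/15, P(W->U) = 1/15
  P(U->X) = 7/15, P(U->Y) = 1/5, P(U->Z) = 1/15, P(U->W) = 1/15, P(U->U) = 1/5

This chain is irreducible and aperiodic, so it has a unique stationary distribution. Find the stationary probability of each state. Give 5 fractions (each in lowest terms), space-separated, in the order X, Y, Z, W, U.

The stationary distribution satisfies pi = pi * P, i.e.:
  pi_X = 1/5*pi_X + 1/15*pi_Y + 4/15*pi_Z + 2/15*pi_W + 7/15*pi_U
  pi_Y = 2/5*pi_X + 1/3*pi_Y + 2/15*pi_Z + 4/15*pi_W + 1/5*pi_U
  pi_Z = 2/15*pi_X + 2/5*pi_Y + 1/3*pi_Z + 4/15*pi_W + 1/15*pi_U
  pi_W = 2/15*pi_X + 1/15*pi_Y + 1/5*pi_Z + 4/15*pi_W + 1/15*pi_U
  pi_U = 2/15*pi_X + 2/15*pi_Y + 1/15*pi_Z + 1/15*pi_W + 1/5*pi_U
with normalization: pi_X + pi_Y + pi_Z + pi_W + pi_U = 1.

Using the first 4 balance equations plus normalization, the linear system A*pi = b is:
  [-4/5, 1/15, 4/15, 2/15, 7/15] . pi = 0
  [2/5, -2/3, 2/15, 4/15, 1/5] . pi = 0
  [2/15, 2/5, -2/3, 4/15, 1/15] . pi = 0
  [2/15, 1/15, 1/5, -11/15, 1/15] . pi = 0
  [1, 1, 1, 1, 1] . pi = 1

Solving yields:
  pi_X = 925/4561
  pi_Y = 1222/4561
  pi_Z = 1235/4561
  pi_W = 663/4561
  pi_U = 516/4561

Verification (pi * P):
  925/4561*1/5 + 1222/4561*1/15 + 1235/4561*4/15 + 663/4561*2/15 + 516/4561*7/15 = 925/4561 = pi_X  (ok)
  925/4561*2/5 + 1222/4561*1/3 + 1235/4561*2/15 + 663/4561*4/15 + 516/4561*1/5 = 1222/4561 = pi_Y  (ok)
  925/4561*2/15 + 1222/4561*2/5 + 1235/4561*1/3 + 663/4561*4/15 + 516/4561*1/15 = 1235/4561 = pi_Z  (ok)
  925/4561*2/15 + 1222/4561*1/15 + 1235/4561*1/5 + 663/4561*4/15 + 516/4561*1/15 = 663/4561 = pi_W  (ok)
  925/4561*2/15 + 1222/4561*2/15 + 1235/4561*1/15 + 663/4561*1/15 + 516/4561*1/5 = 516/4561 = pi_U  (ok)

Answer: 925/4561 1222/4561 1235/4561 663/4561 516/4561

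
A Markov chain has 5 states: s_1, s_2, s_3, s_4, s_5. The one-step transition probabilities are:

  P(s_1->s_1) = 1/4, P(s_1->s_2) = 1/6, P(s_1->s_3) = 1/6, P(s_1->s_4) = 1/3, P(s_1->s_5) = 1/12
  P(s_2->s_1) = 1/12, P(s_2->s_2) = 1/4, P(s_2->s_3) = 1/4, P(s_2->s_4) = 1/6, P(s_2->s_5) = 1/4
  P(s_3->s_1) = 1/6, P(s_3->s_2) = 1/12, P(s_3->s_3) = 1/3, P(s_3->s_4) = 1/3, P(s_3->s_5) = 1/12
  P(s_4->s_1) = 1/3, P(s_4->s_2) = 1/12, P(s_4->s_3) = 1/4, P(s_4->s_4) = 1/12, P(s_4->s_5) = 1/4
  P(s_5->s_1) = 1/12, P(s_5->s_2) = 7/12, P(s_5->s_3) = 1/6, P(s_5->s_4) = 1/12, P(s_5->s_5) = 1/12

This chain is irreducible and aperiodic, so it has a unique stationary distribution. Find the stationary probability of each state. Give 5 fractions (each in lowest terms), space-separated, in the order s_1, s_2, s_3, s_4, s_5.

The stationary distribution satisfies pi = pi * P, i.e.:
  pi_s_1 = 1/4*pi_s_1 + 1/12*pi_s_2 + 1/6*pi_s_3 + 1/3*pi_s_4 + 1/12*pi_s_5
  pi_s_2 = 1/6*pi_s_1 + 1/4*pi_s_2 + 1/12*pi_s_3 + 1/12*pi_s_4 + 7/12*pi_s_5
  pi_s_3 = 1/6*pi_s_1 + 1/4*pi_s_2 + 1/3*pi_s_3 + 1/4*pi_s_4 + 1/6*pi_s_5
  pi_s_4 = 1/3*pi_s_1 + 1/6*pi_s_2 + 1/3*pi_s_3 + 1/12*pi_s_4 + 1/12*pi_s_5
  pi_s_5 = 1/12*pi_s_1 + 1/4*pi_s_2 + 1/12*pi_s_3 + 1/4*pi_s_4 + 1/12*pi_s_5
with normalization: pi_s_1 + pi_s_2 + pi_s_3 + pi_s_4 + pi_s_5 = 1.

Using the first 4 balance equations plus normalization, the linear system A*pi = b is:
  [-3/4, 1/12, 1/6, 1/3, 1/12] . pi = 0
  [1/6, -3/4, 1/12, 1/12, 7/12] . pi = 0
  [1/6, 1/4, -2/3, 1/4, 1/6] . pi = 0
  [1/3, 1/6, 1/3, -11/12, 1/12] . pi = 0
  [1, 1, 1, 1, 1] . pi = 1

Solving yields:
  pi_s_1 = 887/4754
  pi_s_2 = 4003/19016
  pi_s_3 = 4599/19016
  pi_s_4 = 3955/19016
  pi_s_5 = 2911/19016

Verification (pi * P):
  887/4754*1/4 + 4003/19016*1/12 + 4599/19016*1/6 + 3955/19016*1/3 + 2911/19016*1/12 = 887/4754 = pi_s_1  (ok)
  887/4754*1/6 + 4003/19016*1/4 + 4599/19016*1/12 + 3955/19016*1/12 + 2911/19016*7/12 = 4003/19016 = pi_s_2  (ok)
  887/4754*1/6 + 4003/19016*1/4 + 4599/19016*1/3 + 3955/19016*1/4 + 2911/19016*1/6 = 4599/19016 = pi_s_3  (ok)
  887/4754*1/3 + 4003/19016*1/6 + 4599/19016*1/3 + 3955/19016*1/12 + 2911/19016*1/12 = 3955/19016 = pi_s_4  (ok)
  887/4754*1/12 + 4003/19016*1/4 + 4599/19016*1/12 + 3955/19016*1/4 + 2911/19016*1/12 = 2911/19016 = pi_s_5  (ok)

Answer: 887/4754 4003/19016 4599/19016 3955/19016 2911/19016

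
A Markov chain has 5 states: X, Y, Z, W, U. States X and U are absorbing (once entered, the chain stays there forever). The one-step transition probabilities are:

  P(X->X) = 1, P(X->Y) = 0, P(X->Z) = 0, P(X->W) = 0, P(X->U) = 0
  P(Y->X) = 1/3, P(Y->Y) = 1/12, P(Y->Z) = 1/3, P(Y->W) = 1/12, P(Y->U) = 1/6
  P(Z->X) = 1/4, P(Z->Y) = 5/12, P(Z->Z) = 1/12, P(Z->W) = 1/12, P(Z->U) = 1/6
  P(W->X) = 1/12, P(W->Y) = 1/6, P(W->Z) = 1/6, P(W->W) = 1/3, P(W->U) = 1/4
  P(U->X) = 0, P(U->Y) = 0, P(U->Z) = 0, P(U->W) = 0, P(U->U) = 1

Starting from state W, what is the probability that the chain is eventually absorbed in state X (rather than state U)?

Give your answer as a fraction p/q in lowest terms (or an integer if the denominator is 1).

Let a_i = P(absorbed in X | start in state i).
Boundary conditions: a_X = 1, a_U = 0.
For each transient state i, a_i = sum_j P(i->j) * a_j:
  a_Y = 1/3*a_X + 1/12*a_Y + 1/3*a_Z + 1/12*a_W + 1/6*a_U
  a_Z = 1/4*a_X + 5/12*a_Y + 1/12*a_Z + 1/12*a_W + 1/6*a_U
  a_W = 1/12*a_X + 1/6*a_Y + 1/6*a_Z + 1/3*a_W + 1/4*a_U

Substituting a_X = 1 and a_U = 0, rearrange to (I - Q) a = r where r[i] = P(i -> X):
  [11/12, -1/3, -1/12] . (a_Y, a_Z, a_W) = 1/3
  [-5/12, 11/12, -1/12] . (a_Y, a_Z, a_W) = 1/4
  [-1/6, -1/6, 2/3] . (a_Y, a_Z, a_W) = 1/12

Solving yields:
  a_Y = 461/746
  a_Z = 221/373
  a_W = 319/746

Starting state is W, so the absorption probability is a_W = 319/746.

Answer: 319/746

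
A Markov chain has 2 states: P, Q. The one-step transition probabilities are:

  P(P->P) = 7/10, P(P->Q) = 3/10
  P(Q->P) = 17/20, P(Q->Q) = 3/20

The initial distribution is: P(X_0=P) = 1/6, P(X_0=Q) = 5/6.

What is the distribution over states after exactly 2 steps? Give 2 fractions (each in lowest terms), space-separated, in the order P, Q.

Propagating the distribution step by step (d_{t+1} = d_t * P):
d_0 = (P=1/6, Q=5/6)
  d_1[P] = 1/6*7/10 + 5/6*17/20 = 33/40
  d_1[Q] = 1/6*3/10 + 5/6*3/20 = 7/40
d_1 = (P=33/40, Q=7/40)
  d_2[P] = 33/40*7/10 + 7/40*17/20 = 581/800
  d_2[Q] = 33/40*3/10 + 7/40*3/20 = 219/800
d_2 = (P=581/800, Q=219/800)

Answer: 581/800 219/800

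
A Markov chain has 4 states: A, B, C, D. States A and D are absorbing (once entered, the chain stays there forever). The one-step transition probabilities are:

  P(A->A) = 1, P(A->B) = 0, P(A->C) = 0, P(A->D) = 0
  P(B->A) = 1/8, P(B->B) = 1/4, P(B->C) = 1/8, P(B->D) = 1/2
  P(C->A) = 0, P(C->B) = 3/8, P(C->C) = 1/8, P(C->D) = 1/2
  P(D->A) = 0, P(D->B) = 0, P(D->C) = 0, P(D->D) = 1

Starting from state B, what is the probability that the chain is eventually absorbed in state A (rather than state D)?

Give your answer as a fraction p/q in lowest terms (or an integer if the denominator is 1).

Answer: 7/39

Derivation:
Let a_i = P(absorbed in A | start in state i).
Boundary conditions: a_A = 1, a_D = 0.
For each transient state i, a_i = sum_j P(i->j) * a_j:
  a_B = 1/8*a_A + 1/4*a_B + 1/8*a_C + 1/2*a_D
  a_C = 0*a_A + 3/8*a_B + 1/8*a_C + 1/2*a_D

Substituting a_A = 1 and a_D = 0, rearrange to (I - Q) a = r where r[i] = P(i -> A):
  [3/4, -1/8] . (a_B, a_C) = 1/8
  [-3/8, 7/8] . (a_B, a_C) = 0

Solving yields:
  a_B = 7/39
  a_C = 1/13

Starting state is B, so the absorption probability is a_B = 7/39.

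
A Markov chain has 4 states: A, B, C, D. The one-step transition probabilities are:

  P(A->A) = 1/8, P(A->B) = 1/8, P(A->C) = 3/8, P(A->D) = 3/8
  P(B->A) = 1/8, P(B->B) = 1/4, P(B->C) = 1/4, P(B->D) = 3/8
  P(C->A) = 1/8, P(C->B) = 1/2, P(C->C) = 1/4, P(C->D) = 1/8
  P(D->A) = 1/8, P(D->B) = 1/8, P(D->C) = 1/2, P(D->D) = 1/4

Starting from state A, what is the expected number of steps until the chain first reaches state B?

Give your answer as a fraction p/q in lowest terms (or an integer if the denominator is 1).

Answer: 664/173

Derivation:
Let h_i = expected steps to first reach B from state i.
Boundary: h_B = 0.
First-step equations for the other states:
  h_A = 1 + 1/8*h_A + 1/8*h_B + 3/8*h_C + 3/8*h_D
  h_C = 1 + 1/8*h_A + 1/2*h_B + 1/4*h_C + 1/8*h_D
  h_D = 1 + 1/8*h_A + 1/8*h_B + 1/2*h_C + 1/4*h_D

Substituting h_B = 0 and rearranging gives the linear system (I - Q) h = 1:
  [7/8, -3/8, -3/8] . (h_A, h_C, h_D) = 1
  [-1/8, 3/4, -1/8] . (h_A, h_C, h_D) = 1
  [-1/8, -1/2, 3/4] . (h_A, h_C, h_D) = 1

Solving yields:
  h_A = 664/173
  h_C = 448/173
  h_D = 640/173

Starting state is A, so the expected hitting time is h_A = 664/173.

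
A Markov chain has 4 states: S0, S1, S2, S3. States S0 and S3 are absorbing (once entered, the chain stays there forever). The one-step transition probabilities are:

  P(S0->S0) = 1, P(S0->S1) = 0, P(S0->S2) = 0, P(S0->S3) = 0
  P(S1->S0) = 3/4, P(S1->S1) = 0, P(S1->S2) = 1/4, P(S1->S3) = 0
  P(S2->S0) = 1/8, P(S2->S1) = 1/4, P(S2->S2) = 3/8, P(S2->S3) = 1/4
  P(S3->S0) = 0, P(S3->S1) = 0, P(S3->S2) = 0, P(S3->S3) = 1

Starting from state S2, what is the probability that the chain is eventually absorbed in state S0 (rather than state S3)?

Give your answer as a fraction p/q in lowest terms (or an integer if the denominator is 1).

Answer: 5/9

Derivation:
Let a_i = P(absorbed in S0 | start in state i).
Boundary conditions: a_S0 = 1, a_S3 = 0.
For each transient state i, a_i = sum_j P(i->j) * a_j:
  a_S1 = 3/4*a_S0 + 0*a_S1 + 1/4*a_S2 + 0*a_S3
  a_S2 = 1/8*a_S0 + 1/4*a_S1 + 3/8*a_S2 + 1/4*a_S3

Substituting a_S0 = 1 and a_S3 = 0, rearrange to (I - Q) a = r where r[i] = P(i -> S0):
  [1, -1/4] . (a_S1, a_S2) = 3/4
  [-1/4, 5/8] . (a_S1, a_S2) = 1/8

Solving yields:
  a_S1 = 8/9
  a_S2 = 5/9

Starting state is S2, so the absorption probability is a_S2 = 5/9.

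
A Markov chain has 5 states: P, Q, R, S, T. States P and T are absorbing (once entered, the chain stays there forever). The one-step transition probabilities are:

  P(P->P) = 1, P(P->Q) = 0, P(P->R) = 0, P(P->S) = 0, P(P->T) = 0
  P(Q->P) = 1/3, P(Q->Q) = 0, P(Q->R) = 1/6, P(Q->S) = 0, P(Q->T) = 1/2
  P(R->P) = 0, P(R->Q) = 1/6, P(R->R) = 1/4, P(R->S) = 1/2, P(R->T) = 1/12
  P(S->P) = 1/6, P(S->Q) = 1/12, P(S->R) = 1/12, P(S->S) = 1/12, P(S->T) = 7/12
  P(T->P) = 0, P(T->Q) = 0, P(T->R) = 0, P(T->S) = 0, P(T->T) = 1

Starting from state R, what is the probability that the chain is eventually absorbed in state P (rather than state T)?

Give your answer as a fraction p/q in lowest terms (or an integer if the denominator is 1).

Let a_i = P(absorbed in P | start in state i).
Boundary conditions: a_P = 1, a_T = 0.
For each transient state i, a_i = sum_j P(i->j) * a_j:
  a_Q = 1/3*a_P + 0*a_Q + 1/6*a_R + 0*a_S + 1/2*a_T
  a_R = 0*a_P + 1/6*a_Q + 1/4*a_R + 1/2*a_S + 1/12*a_T
  a_S = 1/6*a_P + 1/12*a_Q + 1/12*a_R + 1/12*a_S + 7/12*a_T

Substituting a_P = 1 and a_T = 0, rearrange to (I - Q) a = r where r[i] = P(i -> P):
  [1, -1/6, 0] . (a_Q, a_R, a_S) = 1/3
  [-1/6, 3/4, -1/2] . (a_Q, a_R, a_S) = 0
  [-1/12, -1/12, 11/12] . (a_Q, a_R, a_S) = 1/6

Solving yields:
  a_Q = 99/265
  a_R = 64/265
  a_S = 63/265

Starting state is R, so the absorption probability is a_R = 64/265.

Answer: 64/265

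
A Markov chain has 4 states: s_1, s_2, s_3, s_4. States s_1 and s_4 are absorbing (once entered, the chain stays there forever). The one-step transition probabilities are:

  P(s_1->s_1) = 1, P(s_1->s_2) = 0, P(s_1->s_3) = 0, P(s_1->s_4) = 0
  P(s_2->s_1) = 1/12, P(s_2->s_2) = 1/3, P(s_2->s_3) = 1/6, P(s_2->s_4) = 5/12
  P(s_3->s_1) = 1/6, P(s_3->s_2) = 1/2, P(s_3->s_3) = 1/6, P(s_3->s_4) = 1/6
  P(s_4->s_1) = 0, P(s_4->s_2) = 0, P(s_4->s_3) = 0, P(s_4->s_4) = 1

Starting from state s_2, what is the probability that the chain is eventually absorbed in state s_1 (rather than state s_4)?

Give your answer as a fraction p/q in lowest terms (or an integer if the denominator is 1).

Answer: 7/34

Derivation:
Let a_i = P(absorbed in s_1 | start in state i).
Boundary conditions: a_s_1 = 1, a_s_4 = 0.
For each transient state i, a_i = sum_j P(i->j) * a_j:
  a_s_2 = 1/12*a_s_1 + 1/3*a_s_2 + 1/6*a_s_3 + 5/12*a_s_4
  a_s_3 = 1/6*a_s_1 + 1/2*a_s_2 + 1/6*a_s_3 + 1/6*a_s_4

Substituting a_s_1 = 1 and a_s_4 = 0, rearrange to (I - Q) a = r where r[i] = P(i -> s_1):
  [2/3, -1/6] . (a_s_2, a_s_3) = 1/12
  [-1/2, 5/6] . (a_s_2, a_s_3) = 1/6

Solving yields:
  a_s_2 = 7/34
  a_s_3 = 11/34

Starting state is s_2, so the absorption probability is a_s_2 = 7/34.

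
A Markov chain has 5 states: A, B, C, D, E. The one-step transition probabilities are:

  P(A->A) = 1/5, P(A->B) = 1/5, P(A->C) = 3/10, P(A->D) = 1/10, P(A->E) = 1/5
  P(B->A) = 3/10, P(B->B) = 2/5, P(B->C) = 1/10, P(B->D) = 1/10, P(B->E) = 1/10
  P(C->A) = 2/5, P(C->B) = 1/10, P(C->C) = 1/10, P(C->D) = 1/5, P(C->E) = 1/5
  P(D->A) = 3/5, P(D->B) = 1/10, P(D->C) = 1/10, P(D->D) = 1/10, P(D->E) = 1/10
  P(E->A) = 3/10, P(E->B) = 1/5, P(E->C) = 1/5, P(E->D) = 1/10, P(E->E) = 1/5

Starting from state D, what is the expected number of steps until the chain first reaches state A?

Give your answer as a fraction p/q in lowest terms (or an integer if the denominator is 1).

Answer: 6230/3067

Derivation:
Let h_i = expected steps to first reach A from state i.
Boundary: h_A = 0.
First-step equations for the other states:
  h_B = 1 + 3/10*h_A + 2/5*h_B + 1/10*h_C + 1/10*h_D + 1/10*h_E
  h_C = 1 + 2/5*h_A + 1/10*h_B + 1/10*h_C + 1/5*h_D + 1/5*h_E
  h_D = 1 + 3/5*h_A + 1/10*h_B + 1/10*h_C + 1/10*h_D + 1/10*h_E
  h_E = 1 + 3/10*h_A + 1/5*h_B + 1/5*h_C + 1/10*h_D + 1/5*h_E

Substituting h_A = 0 and rearranging gives the linear system (I - Q) h = 1:
  [3/5, -1/10, -1/10, -1/10] . (h_B, h_C, h_D, h_E) = 1
  [-1/10, 9/10, -1/5, -1/5] . (h_B, h_C, h_D, h_E) = 1
  [-1/10, -1/10, 9/10, -1/10] . (h_B, h_C, h_D, h_E) = 1
  [-1/5, -1/5, -1/10, 4/5] . (h_B, h_C, h_D, h_E) = 1

Solving yields:
  h_B = 8900/3067
  h_C = 7730/3067
  h_D = 6230/3067
  h_E = 8770/3067

Starting state is D, so the expected hitting time is h_D = 6230/3067.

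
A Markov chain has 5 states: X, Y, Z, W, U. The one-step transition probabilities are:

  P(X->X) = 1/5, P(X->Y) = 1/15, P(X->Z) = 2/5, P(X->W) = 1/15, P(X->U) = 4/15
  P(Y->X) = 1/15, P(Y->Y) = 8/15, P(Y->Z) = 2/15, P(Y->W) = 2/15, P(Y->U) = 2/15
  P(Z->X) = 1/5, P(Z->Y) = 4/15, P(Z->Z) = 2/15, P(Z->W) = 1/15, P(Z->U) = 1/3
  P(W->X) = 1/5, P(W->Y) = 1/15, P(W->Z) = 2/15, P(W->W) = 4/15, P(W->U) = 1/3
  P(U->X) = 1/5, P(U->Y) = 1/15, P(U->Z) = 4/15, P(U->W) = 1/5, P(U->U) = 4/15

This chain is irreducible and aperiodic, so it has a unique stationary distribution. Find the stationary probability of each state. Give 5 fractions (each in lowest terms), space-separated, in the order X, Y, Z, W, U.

Answer: 121/701 144/701 451/2103 607/4206 369/1402

Derivation:
The stationary distribution satisfies pi = pi * P, i.e.:
  pi_X = 1/5*pi_X + 1/15*pi_Y + 1/5*pi_Z + 1/5*pi_W + 1/5*pi_U
  pi_Y = 1/15*pi_X + 8/15*pi_Y + 4/15*pi_Z + 1/15*pi_W + 1/15*pi_U
  pi_Z = 2/5*pi_X + 2/15*pi_Y + 2/15*pi_Z + 2/15*pi_W + 4/15*pi_U
  pi_W = 1/15*pi_X + 2/15*pi_Y + 1/15*pi_Z + 4/15*pi_W + 1/5*pi_U
  pi_U = 4/15*pi_X + 2/15*pi_Y + 1/3*pi_Z + 1/3*pi_W + 4/15*pi_U
with normalization: pi_X + pi_Y + pi_Z + pi_W + pi_U = 1.

Using the first 4 balance equations plus normalization, the linear system A*pi = b is:
  [-4/5, 1/15, 1/5, 1/5, 1/5] . pi = 0
  [1/15, -7/15, 4/15, 1/15, 1/15] . pi = 0
  [2/5, 2/15, -13/15, 2/15, 4/15] . pi = 0
  [1/15, 2/15, 1/15, -11/15, 1/5] . pi = 0
  [1, 1, 1, 1, 1] . pi = 1

Solving yields:
  pi_X = 121/701
  pi_Y = 144/701
  pi_Z = 451/2103
  pi_W = 607/4206
  pi_U = 369/1402

Verification (pi * P):
  121/701*1/5 + 144/701*1/15 + 451/2103*1/5 + 607/4206*1/5 + 369/1402*1/5 = 121/701 = pi_X  (ok)
  121/701*1/15 + 144/701*8/15 + 451/2103*4/15 + 607/4206*1/15 + 369/1402*1/15 = 144/701 = pi_Y  (ok)
  121/701*2/5 + 144/701*2/15 + 451/2103*2/15 + 607/4206*2/15 + 369/1402*4/15 = 451/2103 = pi_Z  (ok)
  121/701*1/15 + 144/701*2/15 + 451/2103*1/15 + 607/4206*4/15 + 369/1402*1/5 = 607/4206 = pi_W  (ok)
  121/701*4/15 + 144/701*2/15 + 451/2103*1/3 + 607/4206*1/3 + 369/1402*4/15 = 369/1402 = pi_U  (ok)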